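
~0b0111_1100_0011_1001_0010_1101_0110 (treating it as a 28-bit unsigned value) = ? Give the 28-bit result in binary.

Invert each bit: 0111110000111001001011010110 → 1000001111000110110100101001.

0b1000001111000110110100101001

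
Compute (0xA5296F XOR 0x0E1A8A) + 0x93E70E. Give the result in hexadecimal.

First 0xA5296F XOR 0x0E1A8A = 0xAB33E5.
Add column by column in base 16, right to left:
  5+E = 3 carry 1
  E+0+1 = F
  3+7 = A
  3+E = 1 carry 1
  B+3+1 = F
  A+9 = 3 carry 1
  final carry 1

0x13F1AF3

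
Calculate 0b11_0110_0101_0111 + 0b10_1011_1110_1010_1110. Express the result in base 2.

Add column by column in base 2, right to left:
  1+0 = 1
  1+1 = 0 carry 1
  1+1+1 = 1 carry 1
  0+1+1 = 0 carry 1
  1+0+1 = 0 carry 1
  0+1+1 = 0 carry 1
  1+0+1 = 0 carry 1
  0+1+1 = 0 carry 1
  0+0+1 = 1
  1+1 = 0 carry 1
  1+1+1 = 1 carry 1
  0+1+1 = 0 carry 1
  1+1+1 = 1 carry 1
  1+1+1 = 1 carry 1
  0+0+1 = 1
  0+1 = 1
  0+0 = 0
  0+1 = 1

0b101111010100000101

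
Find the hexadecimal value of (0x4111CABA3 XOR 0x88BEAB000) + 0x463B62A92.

First 0x4111CABA3 XOR 0x88BEAB000 = 0xC9AF61BA3.
Add column by column in base 16, right to left:
  3+2 = 5
  A+9 = 3 carry 1
  B+A+1 = 6 carry 1
  1+2+1 = 4
  6+6 = C
  F+B = A carry 1
  A+3+1 = E
  9+6 = F
  C+4 = 0 carry 1
  final carry 1

0x10FEAC4635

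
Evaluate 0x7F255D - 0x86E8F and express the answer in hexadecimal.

0x76B6CE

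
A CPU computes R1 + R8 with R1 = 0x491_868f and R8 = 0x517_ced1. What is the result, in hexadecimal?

Add column by column in base 16, right to left:
  f+1 = 0 carry 1
  8+d+1 = 6 carry 1
  6+e+1 = 5 carry 1
  8+c+1 = 5 carry 1
  1+7+1 = 9
  9+1 = a
  4+5 = 9

0x9a95560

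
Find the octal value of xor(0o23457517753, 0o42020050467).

XOR each oct digit independently (no carries):
  2^4=6, 3^2=1, 4^0=4, 5^2=7, 7^0=7, 5^0=5, 1^5=4, 7^0=7, 7^4=3, 5^6=3, 3^7=4

0o61477547334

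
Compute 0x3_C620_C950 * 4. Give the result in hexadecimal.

0xF18832540

Multiply each base-16 digit by 4, carrying:
  0×4 = 0 → write 0
  5×4 = 20 → write 4 carry 1
  9×4+1 = 37 → write 5 carry 2
  C×4+2 = 50 → write 2 carry 3
  0×4+3 = 3 → write 3
  2×4 = 8 → write 8
  6×4 = 24 → write 8 carry 1
  C×4+1 = 49 → write 1 carry 3
  3×4+3 = 15 → write F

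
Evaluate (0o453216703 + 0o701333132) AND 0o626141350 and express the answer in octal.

0o204140010

Add column by column in base 8, right to left:
  3+2 = 5
  0+3 = 3
  7+1 = 0 carry 1
  6+3+1 = 2 carry 1
  1+3+1 = 5
  2+3 = 5
  3+1 = 4
  5+0 = 5
  4+7 = 3 carry 1
  final carry 1
Sum = 0o1354552035; now AND with 0o626141350:
  1&0=0, 3&6=2, 5&2=0, 4&6=4, 5&1=1, 5&4=4, 2&1=0, 0&3=0, 3&5=1, 5&0=0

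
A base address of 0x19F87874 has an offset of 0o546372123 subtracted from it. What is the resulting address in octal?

0o2427502041

0x19F87874 = 0o3176074164 in octal.
Subtract column by column in base 8:
  4-3 → 1
  6-2 → 4
  1-1 → 0
  4-2 → 2
  7-7 → 0
  0-3 → 5 (borrow)
  6-6-1 → 7 (borrow)
  7-4-1 → 2
  1-5 → 4 (borrow)
  3-0-1 → 2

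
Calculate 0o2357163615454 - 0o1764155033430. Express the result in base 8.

0o373006562024

Subtract column by column in base 8:
  4-0 → 4
  5-3 → 2
  4-4 → 0
  5-3 → 2
  1-3 → 6 (borrow)
  6-0-1 → 5
  3-5 → 6 (borrow)
  6-5-1 → 0
  1-1 → 0
  7-4 → 3
  5-6 → 7 (borrow)
  3-7-1 → 3 (borrow)
  2-1-1 → 0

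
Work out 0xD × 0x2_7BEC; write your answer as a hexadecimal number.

Multiply each base-16 digit by 13, carrying:
  C×13 = 156 → write C carry 9
  E×13+9 = 191 → write F carry 11
  B×13+11 = 154 → write A carry 9
  7×13+9 = 100 → write 4 carry 6
  2×13+6 = 32 → write 0 carry 2
  remaining carry: 2

0x204AFC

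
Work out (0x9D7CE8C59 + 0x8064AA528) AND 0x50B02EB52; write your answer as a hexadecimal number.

Add column by column in base 16, right to left:
  9+8 = 1 carry 1
  5+2+1 = 8
  C+5 = 1 carry 1
  8+A+1 = 3 carry 1
  E+A+1 = 9 carry 1
  C+4+1 = 1 carry 1
  7+6+1 = E
  D+0 = D
  9+8 = 1 carry 1
  final carry 1
Sum = 0x11DE193181; now AND with 0x50B02EB52:
  1&0=0, 1&5=1, D&0=0, E&B=A, 1&0=0, 9&2=0, 3&E=2, 1&B=1, 8&5=0, 1&2=0

0x10A002100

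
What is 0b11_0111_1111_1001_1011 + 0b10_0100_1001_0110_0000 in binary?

Add column by column in base 2, right to left:
  1+0 = 1
  1+0 = 1
  0+0 = 0
  1+0 = 1
  1+0 = 1
  0+1 = 1
  0+1 = 1
  1+0 = 1
  1+1 = 0 carry 1
  1+0+1 = 0 carry 1
  1+0+1 = 0 carry 1
  1+1+1 = 1 carry 1
  1+0+1 = 0 carry 1
  1+0+1 = 0 carry 1
  1+1+1 = 1 carry 1
  0+0+1 = 1
  1+0 = 1
  1+1 = 0 carry 1
  final carry 1

0b1011100100011111011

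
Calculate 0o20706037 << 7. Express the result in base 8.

0o4161407600

7 bits is not a whole number of base-8 digits; in binary: 10000111000110000011111 << 7 = 100001110001100000111110000000.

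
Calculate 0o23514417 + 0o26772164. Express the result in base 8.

0o52506603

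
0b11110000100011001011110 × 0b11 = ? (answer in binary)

0b1011010001101001100011010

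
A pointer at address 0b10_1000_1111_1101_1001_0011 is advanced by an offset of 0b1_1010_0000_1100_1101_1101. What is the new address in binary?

Add column by column in base 2, right to left:
  1+1 = 0 carry 1
  1+0+1 = 0 carry 1
  0+1+1 = 0 carry 1
  0+1+1 = 0 carry 1
  1+1+1 = 1 carry 1
  0+0+1 = 1
  0+1 = 1
  1+1 = 0 carry 1
  1+0+1 = 0 carry 1
  0+0+1 = 1
  1+1 = 0 carry 1
  1+1+1 = 1 carry 1
  1+0+1 = 0 carry 1
  1+0+1 = 0 carry 1
  1+0+1 = 0 carry 1
  1+0+1 = 0 carry 1
  0+0+1 = 1
  0+1 = 1
  0+0 = 0
  1+1 = 0 carry 1
  0+1+1 = 0 carry 1
  1+0+1 = 0 carry 1
  final carry 1

0b10000110000101001110000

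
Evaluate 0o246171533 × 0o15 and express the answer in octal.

0o4161055637

Multiply each base-8 digit by 13, carrying:
  3×13 = 39 → write 7 carry 4
  3×13+4 = 43 → write 3 carry 5
  5×13+5 = 70 → write 6 carry 8
  1×13+8 = 21 → write 5 carry 2
  7×13+2 = 93 → write 5 carry 11
  1×13+11 = 24 → write 0 carry 3
  6×13+3 = 81 → write 1 carry 10
  4×13+10 = 62 → write 6 carry 7
  2×13+7 = 33 → write 1 carry 4
  remaining carry: 4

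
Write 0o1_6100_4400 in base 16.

0x1c40900

Each octal digit is 3 bits: 1=001 6=110 1=001 0=000 0=000 4=100 4=100 0=000 0=000.
Group the bits into nibbles: 0001 1100 0100 0000 1001 0000 0000 → 1c40900.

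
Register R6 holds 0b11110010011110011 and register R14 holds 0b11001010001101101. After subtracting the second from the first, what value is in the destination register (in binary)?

Subtract column by column in base 2:
  1-1 → 0
  1-0 → 1
  0-1 → 1 (borrow)
  0-1-1 → 0 (borrow)
  1-0-1 → 0
  1-1 → 0
  1-1 → 0
  1-0 → 1
  0-0 → 0
  0-0 → 0
  1-1 → 0
  0-0 → 0
  0-1 → 1 (borrow)
  1-0-1 → 0
  1-0 → 1
  1-1 → 0
  1-1 → 0

0b101000010000110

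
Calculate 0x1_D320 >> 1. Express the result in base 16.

1 bits is not a whole number of base-16 digits; in binary: 11101001100100000 >> 1 = 1110100110010000.

0xE990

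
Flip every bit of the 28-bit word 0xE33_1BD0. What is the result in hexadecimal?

0x1CCE42F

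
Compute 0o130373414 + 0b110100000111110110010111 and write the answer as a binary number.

0b10001100100111010010100011

0o130373414 = 0b1011000011111011100001100 in binary.
Add column by column in base 2, right to left:
  0+1 = 1
  0+1 = 1
  1+1 = 0 carry 1
  1+0+1 = 0 carry 1
  0+1+1 = 0 carry 1
  0+0+1 = 1
  0+0 = 0
  0+1 = 1
  1+1 = 0 carry 1
  1+0+1 = 0 carry 1
  1+1+1 = 1 carry 1
  0+1+1 = 0 carry 1
  1+1+1 = 1 carry 1
  1+1+1 = 1 carry 1
  1+1+1 = 1 carry 1
  1+0+1 = 0 carry 1
  1+0+1 = 0 carry 1
  0+0+1 = 1
  0+0 = 0
  0+0 = 0
  0+1 = 1
  1+0 = 1
  1+1 = 0 carry 1
  0+1+1 = 0 carry 1
  1+0+1 = 0 carry 1
  final carry 1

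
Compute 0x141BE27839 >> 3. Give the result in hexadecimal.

0x2837C4F07

3 bits is not a whole number of base-16 digits; in binary: 1010000011011111000100111100000111001 >> 3 = 1010000011011111000100111100000111.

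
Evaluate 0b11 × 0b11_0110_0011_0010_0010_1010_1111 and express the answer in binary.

0b1010001010010110100000001101

Multiply each base-2 digit by 3, carrying:
  1×3 = 3 → write 1 carry 1
  1×3+1 = 4 → write 0 carry 2
  1×3+2 = 5 → write 1 carry 2
  1×3+2 = 5 → write 1 carry 2
  0×3+2 = 2 → write 0 carry 1
  1×3+1 = 4 → write 0 carry 2
  0×3+2 = 2 → write 0 carry 1
  1×3+1 = 4 → write 0 carry 2
  0×3+2 = 2 → write 0 carry 1
  1×3+1 = 4 → write 0 carry 2
  0×3+2 = 2 → write 0 carry 1
  0×3+1 = 1 → write 1
  0×3 = 0 → write 0
  1×3 = 3 → write 1 carry 1
  0×3+1 = 1 → write 1
  0×3 = 0 → write 0
  1×3 = 3 → write 1 carry 1
  1×3+1 = 4 → write 0 carry 2
  0×3+2 = 2 → write 0 carry 1
  0×3+1 = 1 → write 1
  0×3 = 0 → write 0
  1×3 = 3 → write 1 carry 1
  1×3+1 = 4 → write 0 carry 2
  0×3+2 = 2 → write 0 carry 1
  1×3+1 = 4 → write 0 carry 2
  1×3+2 = 5 → write 1 carry 2
  remaining carry: 10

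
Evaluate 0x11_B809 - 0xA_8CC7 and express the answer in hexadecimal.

Subtract column by column in base 16:
  9-7 → 2
  0-C → 4 (borrow)
  8-C-1 → B (borrow)
  B-8-1 → 2
  1-A → 7 (borrow)
  1-0-1 → 0

0x72B42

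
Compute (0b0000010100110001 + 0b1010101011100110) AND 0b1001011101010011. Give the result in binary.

0b1001000000010011

Add column by column in base 2, right to left:
  1+0 = 1
  0+1 = 1
  0+1 = 1
  0+0 = 0
  1+0 = 1
  1+1 = 0 carry 1
  0+1+1 = 0 carry 1
  0+1+1 = 0 carry 1
  1+0+1 = 0 carry 1
  0+1+1 = 0 carry 1
  1+0+1 = 0 carry 1
  0+1+1 = 0 carry 1
  0+0+1 = 1
  0+1 = 1
  0+0 = 0
  0+1 = 1
Sum = 0b1011000000010111; now AND with 0b1001011101010011:
  1011000000010111
& 1001011101010011
= 1001000000010011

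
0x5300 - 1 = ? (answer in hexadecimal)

The trailing 2 digits are 0, so subtracting 1 borrows through: they become F and the next digit up decrements.

0x52ff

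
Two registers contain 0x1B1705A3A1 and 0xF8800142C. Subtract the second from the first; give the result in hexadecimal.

0xB8F058F75

Subtract column by column in base 16:
  1-C → 5 (borrow)
  A-2-1 → 7
  3-4 → F (borrow)
  A-1-1 → 8
  5-0 → 5
  0-0 → 0
  7-8 → F (borrow)
  1-8-1 → 8 (borrow)
  B-F-1 → B (borrow)
  1-0-1 → 0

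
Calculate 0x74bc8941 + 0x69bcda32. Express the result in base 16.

0xde796373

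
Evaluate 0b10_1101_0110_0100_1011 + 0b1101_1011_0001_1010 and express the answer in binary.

0b111011000101100101

Add column by column in base 2, right to left:
  1+0 = 1
  1+1 = 0 carry 1
  0+0+1 = 1
  1+1 = 0 carry 1
  0+1+1 = 0 carry 1
  0+0+1 = 1
  1+0 = 1
  0+0 = 0
  0+1 = 1
  1+1 = 0 carry 1
  1+0+1 = 0 carry 1
  0+1+1 = 0 carry 1
  1+1+1 = 1 carry 1
  0+0+1 = 1
  1+1 = 0 carry 1
  1+1+1 = 1 carry 1
  0+0+1 = 1
  1+0 = 1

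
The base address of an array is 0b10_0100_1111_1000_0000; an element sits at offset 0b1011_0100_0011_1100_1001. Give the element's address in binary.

Add column by column in base 2, right to left:
  0+1 = 1
  0+0 = 0
  0+0 = 0
  0+1 = 1
  0+0 = 0
  0+0 = 0
  0+1 = 1
  1+1 = 0 carry 1
  1+1+1 = 1 carry 1
  1+1+1 = 1 carry 1
  1+0+1 = 0 carry 1
  1+0+1 = 0 carry 1
  0+0+1 = 1
  0+0 = 0
  1+1 = 0 carry 1
  0+0+1 = 1
  0+1 = 1
  1+1 = 0 carry 1
  0+0+1 = 1
  0+1 = 1

0b11011001001101001001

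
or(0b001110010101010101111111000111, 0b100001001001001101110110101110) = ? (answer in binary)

0b101111011101011101111111101111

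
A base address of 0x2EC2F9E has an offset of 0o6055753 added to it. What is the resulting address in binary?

0b11000001001000101110001001

0x2EC2F9E = 0b10111011000010111110011110 in binary.
0o6055753 = 0b110000101101111101011 in binary.
Add column by column in base 2, right to left:
  0+1 = 1
  1+1 = 0 carry 1
  1+0+1 = 0 carry 1
  1+1+1 = 1 carry 1
  1+0+1 = 0 carry 1
  0+1+1 = 0 carry 1
  0+1+1 = 0 carry 1
  1+1+1 = 1 carry 1
  1+1+1 = 1 carry 1
  1+1+1 = 1 carry 1
  1+0+1 = 0 carry 1
  1+1+1 = 1 carry 1
  0+1+1 = 0 carry 1
  1+0+1 = 0 carry 1
  0+1+1 = 0 carry 1
  0+0+1 = 1
  0+0 = 0
  0+0 = 0
  1+0 = 1
  1+1 = 0 carry 1
  0+1+1 = 0 carry 1
  1+0+1 = 0 carry 1
  1+0+1 = 0 carry 1
  1+0+1 = 0 carry 1
  0+0+1 = 1
  1+0 = 1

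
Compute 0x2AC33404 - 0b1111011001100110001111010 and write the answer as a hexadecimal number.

0x28D6678A

0b1111011001100110001111010 = 0x1ECCC7A in hexadecimal.
Subtract column by column in base 16:
  4-A → A (borrow)
  0-7-1 → 8 (borrow)
  4-C-1 → 7 (borrow)
  3-C-1 → 6 (borrow)
  3-C-1 → 6 (borrow)
  C-E-1 → D (borrow)
  A-1-1 → 8
  2-0 → 2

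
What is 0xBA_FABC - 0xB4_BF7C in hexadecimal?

Subtract column by column in base 16:
  C-C → 0
  B-7 → 4
  A-F → B (borrow)
  F-B-1 → 3
  A-4 → 6
  B-B → 0

0x63B40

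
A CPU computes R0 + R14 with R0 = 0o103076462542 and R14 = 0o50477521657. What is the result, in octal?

0o153576204421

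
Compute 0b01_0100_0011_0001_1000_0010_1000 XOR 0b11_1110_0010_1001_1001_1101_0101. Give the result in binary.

0b10101000011000000111111101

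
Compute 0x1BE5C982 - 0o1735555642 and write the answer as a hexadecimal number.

0xC6EEDE0

0o1735555642 = 0xF76DBA2 in hexadecimal.
Subtract column by column in base 16:
  2-2 → 0
  8-A → E (borrow)
  9-B-1 → D (borrow)
  C-D-1 → E (borrow)
  5-6-1 → E (borrow)
  E-7-1 → 6
  B-F → C (borrow)
  1-0-1 → 0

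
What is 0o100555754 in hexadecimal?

0x102DBEC

Each octal digit is 3 bits: 1=001 0=000 0=000 5=101 5=101 5=101 7=111 5=101 4=100.
Group the bits into nibbles: 0001 0000 0010 1101 1011 1110 1100 → 102DBEC.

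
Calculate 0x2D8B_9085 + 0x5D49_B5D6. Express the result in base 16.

0x8AD5465B

Add column by column in base 16, right to left:
  5+6 = B
  8+D = 5 carry 1
  0+5+1 = 6
  9+B = 4 carry 1
  B+9+1 = 5 carry 1
  8+4+1 = D
  D+D = A carry 1
  2+5+1 = 8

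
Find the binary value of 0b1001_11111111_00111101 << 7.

0b100111111111001111010000000

Left shift by 7: append 7 zero bits.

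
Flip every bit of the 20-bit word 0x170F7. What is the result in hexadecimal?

Each hex digit d becomes F−d:
  1→E, 7→8, 0→F, F→0, 7→8

0xE8F08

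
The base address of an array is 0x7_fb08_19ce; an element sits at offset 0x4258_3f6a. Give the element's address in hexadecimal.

Add column by column in base 16, right to left:
  e+a = 8 carry 1
  c+6+1 = 3 carry 1
  9+f+1 = 9 carry 1
  1+3+1 = 5
  8+8 = 0 carry 1
  0+5+1 = 6
  b+2 = d
  f+4 = 3 carry 1
  7+0+1 = 8

0x83d605938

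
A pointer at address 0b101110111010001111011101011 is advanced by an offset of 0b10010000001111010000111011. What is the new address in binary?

0b1000000111100001001100100110

Add column by column in base 2, right to left:
  1+1 = 0 carry 1
  1+1+1 = 1 carry 1
  0+0+1 = 1
  1+1 = 0 carry 1
  0+1+1 = 0 carry 1
  1+1+1 = 1 carry 1
  1+0+1 = 0 carry 1
  1+0+1 = 0 carry 1
  0+0+1 = 1
  1+0 = 1
  1+1 = 0 carry 1
  1+0+1 = 0 carry 1
  1+1+1 = 1 carry 1
  0+1+1 = 0 carry 1
  0+1+1 = 0 carry 1
  0+1+1 = 0 carry 1
  1+0+1 = 0 carry 1
  0+0+1 = 1
  1+0 = 1
  1+0 = 1
  1+0 = 1
  0+0 = 0
  1+1 = 0 carry 1
  1+0+1 = 0 carry 1
  1+0+1 = 0 carry 1
  0+1+1 = 0 carry 1
  1+0+1 = 0 carry 1
  final carry 1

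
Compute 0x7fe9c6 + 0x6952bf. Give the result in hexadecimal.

0xe93c85

Add column by column in base 16, right to left:
  6+f = 5 carry 1
  c+b+1 = 8 carry 1
  9+2+1 = c
  e+5 = 3 carry 1
  f+9+1 = 9 carry 1
  7+6+1 = e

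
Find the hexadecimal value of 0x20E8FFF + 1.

The trailing 3 digits are F (max in base 16), so adding 1 cascades: they roll to 0 and the next digit up increments.

0x20E9000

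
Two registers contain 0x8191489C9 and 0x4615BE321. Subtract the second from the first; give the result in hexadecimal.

Subtract column by column in base 16:
  9-1 → 8
  C-2 → A
  9-3 → 6
  8-E → A (borrow)
  4-B-1 → 8 (borrow)
  1-5-1 → B (borrow)
  9-1-1 → 7
  1-6 → B (borrow)
  8-4-1 → 3

0x3B7B8A6A8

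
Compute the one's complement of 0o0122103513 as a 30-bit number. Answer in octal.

0o7655674264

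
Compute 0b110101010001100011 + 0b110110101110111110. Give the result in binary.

0b1101100000000100001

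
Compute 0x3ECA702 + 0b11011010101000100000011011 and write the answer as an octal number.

0x3ECA702 = 0o373123402 in octal.
0b11011010101000100000011011 = 0o332504033 in octal.
Add column by column in base 8, right to left:
  2+3 = 5
  0+3 = 3
  4+0 = 4
  3+4 = 7
  2+0 = 2
  1+5 = 6
  3+2 = 5
  7+3 = 2 carry 1
  3+3+1 = 7

0o725627435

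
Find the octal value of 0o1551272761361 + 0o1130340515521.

0o2701633477102

Add column by column in base 8, right to left:
  1+1 = 2
  6+2 = 0 carry 1
  3+5+1 = 1 carry 1
  1+5+1 = 7
  6+1 = 7
  7+5 = 4 carry 1
  2+0+1 = 3
  7+4 = 3 carry 1
  2+3+1 = 6
  1+0 = 1
  5+3 = 0 carry 1
  5+1+1 = 7
  1+1 = 2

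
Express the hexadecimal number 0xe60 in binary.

0b111001100000

Expand each hex digit to 4 bits: e=1110 6=0110 0=0000.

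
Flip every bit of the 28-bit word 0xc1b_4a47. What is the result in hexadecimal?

0x3e4b5b8

Each hex digit d becomes f−d:
  c→3, 1→e, b→4, 4→b, a→5, 4→b, 7→8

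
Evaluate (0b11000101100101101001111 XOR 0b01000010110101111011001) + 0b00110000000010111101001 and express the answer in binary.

0b10110111010011001111111

First 0b11000101100101101001111 XOR 0b01000010110101111011001 = 0b10000111010000010010110.
Add column by column in base 2, right to left:
  0+1 = 1
  1+0 = 1
  1+0 = 1
  0+1 = 1
  1+0 = 1
  0+1 = 1
  0+1 = 1
  1+1 = 0 carry 1
  0+1+1 = 0 carry 1
  0+0+1 = 1
  0+1 = 1
  0+0 = 0
  0+0 = 0
  1+0 = 1
  0+0 = 0
  1+0 = 1
  1+0 = 1
  1+0 = 1
  0+0 = 0
  0+1 = 1
  0+1 = 1
  0+0 = 0
  1+0 = 1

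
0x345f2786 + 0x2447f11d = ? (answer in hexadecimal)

0x58a718a3

Add column by column in base 16, right to left:
  6+d = 3 carry 1
  8+1+1 = a
  7+1 = 8
  2+f = 1 carry 1
  f+7+1 = 7 carry 1
  5+4+1 = a
  4+4 = 8
  3+2 = 5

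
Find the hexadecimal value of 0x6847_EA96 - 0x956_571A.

0x5EF1937C

Subtract column by column in base 16:
  6-A → C (borrow)
  9-1-1 → 7
  A-7 → 3
  E-5 → 9
  7-6 → 1
  4-5 → F (borrow)
  8-9-1 → E (borrow)
  6-0-1 → 5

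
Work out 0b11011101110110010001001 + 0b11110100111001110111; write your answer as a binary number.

Add column by column in base 2, right to left:
  1+1 = 0 carry 1
  0+1+1 = 0 carry 1
  0+1+1 = 0 carry 1
  1+0+1 = 0 carry 1
  0+1+1 = 0 carry 1
  0+1+1 = 0 carry 1
  0+1+1 = 0 carry 1
  1+0+1 = 0 carry 1
  0+0+1 = 1
  0+1 = 1
  1+1 = 0 carry 1
  1+1+1 = 1 carry 1
  0+0+1 = 1
  1+0 = 1
  1+1 = 0 carry 1
  1+0+1 = 0 carry 1
  0+1+1 = 0 carry 1
  1+1+1 = 1 carry 1
  1+1+1 = 1 carry 1
  1+1+1 = 1 carry 1
  0+0+1 = 1
  1+0 = 1
  1+0 = 1

0b11111100011101100000000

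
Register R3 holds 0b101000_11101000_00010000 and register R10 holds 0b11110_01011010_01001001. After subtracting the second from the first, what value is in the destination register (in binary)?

0b10101000110111000111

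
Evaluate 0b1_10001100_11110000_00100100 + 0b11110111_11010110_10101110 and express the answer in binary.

0b10100001001100011011010010

Add column by column in base 2, right to left:
  0+0 = 0
  0+1 = 1
  1+1 = 0 carry 1
  0+1+1 = 0 carry 1
  0+0+1 = 1
  1+1 = 0 carry 1
  0+0+1 = 1
  0+1 = 1
  0+0 = 0
  0+1 = 1
  0+1 = 1
  0+0 = 0
  1+1 = 0 carry 1
  1+0+1 = 0 carry 1
  1+1+1 = 1 carry 1
  1+1+1 = 1 carry 1
  0+1+1 = 0 carry 1
  0+1+1 = 0 carry 1
  1+1+1 = 1 carry 1
  1+0+1 = 0 carry 1
  0+1+1 = 0 carry 1
  0+1+1 = 0 carry 1
  0+1+1 = 0 carry 1
  1+1+1 = 1 carry 1
  1+0+1 = 0 carry 1
  final carry 1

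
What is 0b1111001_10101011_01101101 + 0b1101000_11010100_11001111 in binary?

0b111000101000000000111100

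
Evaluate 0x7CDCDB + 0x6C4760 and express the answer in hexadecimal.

Add column by column in base 16, right to left:
  B+0 = B
  D+6 = 3 carry 1
  C+7+1 = 4 carry 1
  D+4+1 = 2 carry 1
  C+C+1 = 9 carry 1
  7+6+1 = E

0xE9243B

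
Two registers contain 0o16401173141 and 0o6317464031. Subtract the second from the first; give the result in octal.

0o10061507110

Subtract column by column in base 8:
  1-1 → 0
  4-3 → 1
  1-0 → 1
  3-4 → 7 (borrow)
  7-6-1 → 0
  1-4 → 5 (borrow)
  1-7-1 → 1 (borrow)
  0-1-1 → 6 (borrow)
  4-3-1 → 0
  6-6 → 0
  1-0 → 1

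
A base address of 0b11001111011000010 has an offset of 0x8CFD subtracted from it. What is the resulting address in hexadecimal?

0x111C5

0b11001111011000010 = 0x19EC2 in hexadecimal.
Subtract column by column in base 16:
  2-D → 5 (borrow)
  C-F-1 → C (borrow)
  E-C-1 → 1
  9-8 → 1
  1-0 → 1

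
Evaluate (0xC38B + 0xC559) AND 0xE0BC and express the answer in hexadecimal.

0x80A4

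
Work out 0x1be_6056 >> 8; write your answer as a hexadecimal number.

0x1be60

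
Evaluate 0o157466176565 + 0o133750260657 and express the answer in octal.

0o313436457444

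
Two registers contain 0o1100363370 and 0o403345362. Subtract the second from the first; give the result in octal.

0o475016006

Subtract column by column in base 8:
  0-2 → 6 (borrow)
  7-6-1 → 0
  3-3 → 0
  3-5 → 6 (borrow)
  6-4-1 → 1
  3-3 → 0
  0-3 → 5 (borrow)
  0-0-1 → 7 (borrow)
  1-4-1 → 4 (borrow)
  1-0-1 → 0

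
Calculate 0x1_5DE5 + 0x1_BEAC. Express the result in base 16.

0x31C91

Add column by column in base 16, right to left:
  5+C = 1 carry 1
  E+A+1 = 9 carry 1
  D+E+1 = C carry 1
  5+B+1 = 1 carry 1
  1+1+1 = 3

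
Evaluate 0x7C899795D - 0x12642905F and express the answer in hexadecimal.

0x6A256E8FE

Subtract column by column in base 16:
  D-F → E (borrow)
  5-5-1 → F (borrow)
  9-0-1 → 8
  7-9 → E (borrow)
  9-2-1 → 6
  9-4 → 5
  8-6 → 2
  C-2 → A
  7-1 → 6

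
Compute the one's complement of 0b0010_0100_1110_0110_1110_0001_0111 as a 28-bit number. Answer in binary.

0b1101101100011001000111101000

Invert each bit: 0010010011100110111000010111 → 1101101100011001000111101000.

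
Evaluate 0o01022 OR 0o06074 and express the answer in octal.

0o07076

OR each oct digit independently (no carries):
  0|0=0, 1|6=7, 0|0=0, 2|7=7, 2|4=6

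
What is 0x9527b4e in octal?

0o1124475516

Expand each hex digit to 4 bits: 9=1001 5=0101 2=0010 7=0111 b=1011 4=0100 e=1110.
Group the bits in threes: 001 001 010 100 100 111 101 101 001 110 → 1124475516.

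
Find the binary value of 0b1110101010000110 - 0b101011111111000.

0b1001001010001110

Subtract column by column in base 2:
  0-0 → 0
  1-0 → 1
  1-0 → 1
  0-1 → 1 (borrow)
  0-1-1 → 0 (borrow)
  0-1-1 → 0 (borrow)
  0-1-1 → 0 (borrow)
  1-1-1 → 1 (borrow)
  0-1-1 → 0 (borrow)
  1-1-1 → 1 (borrow)
  0-1-1 → 0 (borrow)
  1-0-1 → 0
  0-1 → 1 (borrow)
  1-0-1 → 0
  1-1 → 0
  1-0 → 1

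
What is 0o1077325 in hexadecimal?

0x47ed5

Each octal digit is 3 bits: 1=001 0=000 7=111 7=111 3=011 2=010 5=101.
Group the bits into nibbles: 0100 0111 1110 1101 0101 → 47ed5.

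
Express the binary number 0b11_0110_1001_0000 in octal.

0o33220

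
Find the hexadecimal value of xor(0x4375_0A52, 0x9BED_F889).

XOR each hex digit independently (no carries):
  4^9=D, 3^B=8, 7^E=9, 5^D=8, 0^F=F, A^8=2, 5^8=D, 2^9=B

0xD898F2DB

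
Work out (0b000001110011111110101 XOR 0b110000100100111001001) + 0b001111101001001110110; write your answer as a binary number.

0b1000001000000010110010

First 0b000001110011111110101 XOR 0b110000100100111001001 = 0b110001010111000111100.
Add column by column in base 2, right to left:
  0+0 = 0
  0+1 = 1
  1+1 = 0 carry 1
  1+0+1 = 0 carry 1
  1+1+1 = 1 carry 1
  1+1+1 = 1 carry 1
  0+1+1 = 0 carry 1
  0+0+1 = 1
  0+0 = 0
  1+1 = 0 carry 1
  1+0+1 = 0 carry 1
  1+0+1 = 0 carry 1
  0+1+1 = 0 carry 1
  1+0+1 = 0 carry 1
  0+1+1 = 0 carry 1
  1+1+1 = 1 carry 1
  0+1+1 = 0 carry 1
  0+1+1 = 0 carry 1
  0+1+1 = 0 carry 1
  1+0+1 = 0 carry 1
  1+0+1 = 0 carry 1
  final carry 1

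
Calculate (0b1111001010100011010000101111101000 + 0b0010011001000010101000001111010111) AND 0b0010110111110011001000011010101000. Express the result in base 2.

0b100011100001001000011010101000

Add column by column in base 2, right to left:
  0+1 = 1
  0+1 = 1
  0+1 = 1
  1+0 = 1
  0+1 = 1
  1+0 = 1
  1+1 = 0 carry 1
  1+1+1 = 1 carry 1
  1+1+1 = 1 carry 1
  1+1+1 = 1 carry 1
  0+0+1 = 1
  1+0 = 1
  0+0 = 0
  0+0 = 0
  0+0 = 0
  0+1 = 1
  1+0 = 1
  0+1 = 1
  1+0 = 1
  1+1 = 0 carry 1
  0+0+1 = 1
  0+0 = 0
  0+0 = 0
  1+0 = 1
  0+1 = 1
  1+0 = 1
  0+0 = 0
  1+1 = 0 carry 1
  0+1+1 = 0 carry 1
  0+0+1 = 1
  1+0 = 1
  1+1 = 0 carry 1
  1+0+1 = 0 carry 1
  1+0+1 = 0 carry 1
  final carry 1
Sum = 0b10001100011100101111000111110111111; now AND with 0b0010110111110011001000011010101000:
  10001100011100101111000111110111111
& 00010110111110011001000011010101000
= 00000100011100001001000011010101000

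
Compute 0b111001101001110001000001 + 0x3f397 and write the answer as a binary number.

0x3f397 = 0b111111001110010111 in binary.
Add column by column in base 2, right to left:
  1+1 = 0 carry 1
  0+1+1 = 0 carry 1
  0+1+1 = 0 carry 1
  0+0+1 = 1
  0+1 = 1
  0+0 = 0
  1+0 = 1
  0+1 = 1
  0+1 = 1
  0+1 = 1
  1+0 = 1
  1+0 = 1
  1+1 = 0 carry 1
  0+1+1 = 0 carry 1
  0+1+1 = 0 carry 1
  1+1+1 = 1 carry 1
  0+1+1 = 0 carry 1
  1+1+1 = 1 carry 1
  1+0+1 = 0 carry 1
  0+0+1 = 1
  0+0 = 0
  1+0 = 1
  1+0 = 1
  1+0 = 1

0b111010101000111111011000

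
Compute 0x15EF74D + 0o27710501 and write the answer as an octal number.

0o157504216

0x15EF74D = 0o127573515 in octal.
Add column by column in base 8, right to left:
  5+1 = 6
  1+0 = 1
  5+5 = 2 carry 1
  3+0+1 = 4
  7+1 = 0 carry 1
  5+7+1 = 5 carry 1
  7+7+1 = 7 carry 1
  2+2+1 = 5
  1+0 = 1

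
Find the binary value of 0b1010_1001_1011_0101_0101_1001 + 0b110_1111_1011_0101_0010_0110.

Add column by column in base 2, right to left:
  1+0 = 1
  0+1 = 1
  0+1 = 1
  1+0 = 1
  1+0 = 1
  0+1 = 1
  1+0 = 1
  0+0 = 0
  1+1 = 0 carry 1
  0+0+1 = 1
  1+1 = 0 carry 1
  0+0+1 = 1
  1+1 = 0 carry 1
  1+1+1 = 1 carry 1
  0+0+1 = 1
  1+1 = 0 carry 1
  1+1+1 = 1 carry 1
  0+1+1 = 0 carry 1
  0+1+1 = 0 carry 1
  1+1+1 = 1 carry 1
  0+0+1 = 1
  1+1 = 0 carry 1
  0+1+1 = 0 carry 1
  1+0+1 = 0 carry 1
  final carry 1

0b1000110010110101001111111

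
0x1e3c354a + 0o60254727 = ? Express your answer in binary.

0x1e3c354a = 0b11110001111000011010101001010 in binary.
0o60254727 = 0b110000010101100111010111 in binary.
Add column by column in base 2, right to left:
  0+1 = 1
  1+1 = 0 carry 1
  0+1+1 = 0 carry 1
  1+0+1 = 0 carry 1
  0+1+1 = 0 carry 1
  0+0+1 = 1
  1+1 = 0 carry 1
  0+1+1 = 0 carry 1
  1+1+1 = 1 carry 1
  0+0+1 = 1
  1+0 = 1
  0+1 = 1
  1+1 = 0 carry 1
  1+0+1 = 0 carry 1
  0+1+1 = 0 carry 1
  0+0+1 = 1
  0+1 = 1
  0+0 = 0
  1+0 = 1
  1+0 = 1
  1+0 = 1
  1+0 = 1
  0+1 = 1
  0+1 = 1
  0+0 = 0
  1+0 = 1
  1+0 = 1
  1+0 = 1
  1+0 = 1

0b11110111111011000111100100001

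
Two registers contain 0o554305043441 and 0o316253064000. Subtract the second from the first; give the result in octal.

0o236031757441

Subtract column by column in base 8:
  1-0 → 1
  4-0 → 4
  4-0 → 4
  3-4 → 7 (borrow)
  4-6-1 → 5 (borrow)
  0-0-1 → 7 (borrow)
  5-3-1 → 1
  0-5 → 3 (borrow)
  3-2-1 → 0
  4-6 → 6 (borrow)
  5-1-1 → 3
  5-3 → 2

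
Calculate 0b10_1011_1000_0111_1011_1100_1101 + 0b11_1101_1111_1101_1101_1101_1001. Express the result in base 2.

Add column by column in base 2, right to left:
  1+1 = 0 carry 1
  0+0+1 = 1
  1+0 = 1
  1+1 = 0 carry 1
  0+1+1 = 0 carry 1
  0+0+1 = 1
  1+1 = 0 carry 1
  1+1+1 = 1 carry 1
  1+1+1 = 1 carry 1
  1+0+1 = 0 carry 1
  0+1+1 = 0 carry 1
  1+1+1 = 1 carry 1
  1+1+1 = 1 carry 1
  1+0+1 = 0 carry 1
  1+1+1 = 1 carry 1
  0+1+1 = 0 carry 1
  0+1+1 = 0 carry 1
  0+1+1 = 0 carry 1
  0+1+1 = 0 carry 1
  1+1+1 = 1 carry 1
  1+1+1 = 1 carry 1
  1+0+1 = 0 carry 1
  0+1+1 = 0 carry 1
  1+1+1 = 1 carry 1
  0+1+1 = 0 carry 1
  1+1+1 = 1 carry 1
  final carry 1

0b110100110000101100110100110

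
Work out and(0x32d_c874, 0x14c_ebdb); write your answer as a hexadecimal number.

0x10cc850

AND each hex digit independently (no carries):
  3&1=1, 2&4=0, d&c=c, c&e=c, 8&b=8, 7&d=5, 4&b=0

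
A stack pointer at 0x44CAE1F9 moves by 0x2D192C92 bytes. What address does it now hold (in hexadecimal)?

0x71E40E8B

Add column by column in base 16, right to left:
  9+2 = B
  F+9 = 8 carry 1
  1+C+1 = E
  E+2 = 0 carry 1
  A+9+1 = 4 carry 1
  C+1+1 = E
  4+D = 1 carry 1
  4+2+1 = 7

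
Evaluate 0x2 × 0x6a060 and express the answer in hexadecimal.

0xd40c0

Multiply each base-16 digit by 2, carrying:
  0×2 = 0 → write 0
  6×2 = 12 → write c
  0×2 = 0 → write 0
  a×2 = 20 → write 4 carry 1
  6×2+1 = 13 → write d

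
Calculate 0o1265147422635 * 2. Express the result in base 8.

Multiply each base-8 digit by 2, carrying:
  5×2 = 10 → write 2 carry 1
  3×2+1 = 7 → write 7
  6×2 = 12 → write 4 carry 1
  2×2+1 = 5 → write 5
  2×2 = 4 → write 4
  4×2 = 8 → write 0 carry 1
  7×2+1 = 15 → write 7 carry 1
  4×2+1 = 9 → write 1 carry 1
  1×2+1 = 3 → write 3
  5×2 = 10 → write 2 carry 1
  6×2+1 = 13 → write 5 carry 1
  2×2+1 = 5 → write 5
  1×2 = 2 → write 2

0o2552317045472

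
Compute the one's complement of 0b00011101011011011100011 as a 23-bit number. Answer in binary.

0b11100010100100100011100

Invert each bit: 00011101011011011100011 → 11100010100100100011100.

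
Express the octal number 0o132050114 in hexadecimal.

Each octal digit is 3 bits: 1=001 3=011 2=010 0=000 5=101 0=000 1=001 1=001 4=100.
Group the bits into nibbles: 0001 0110 1000 0101 0000 0100 1100 → 168504c.

0x168504c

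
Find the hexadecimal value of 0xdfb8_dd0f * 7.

Multiply each base-16 digit by 7, carrying:
  f×7 = 105 → write 9 carry 6
  0×7+6 = 6 → write 6
  d×7 = 91 → write b carry 5
  d×7+5 = 96 → write 0 carry 6
  8×7+6 = 62 → write e carry 3
  b×7+3 = 80 → write 0 carry 5
  f×7+5 = 110 → write e carry 6
  d×7+6 = 97 → write 1 carry 6
  remaining carry: 6

0x61e0e0b69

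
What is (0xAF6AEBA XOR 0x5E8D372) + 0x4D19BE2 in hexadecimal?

0x13F019AA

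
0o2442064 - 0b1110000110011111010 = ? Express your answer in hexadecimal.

0x3373A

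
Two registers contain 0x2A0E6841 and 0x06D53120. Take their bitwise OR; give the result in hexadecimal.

OR each hex digit independently (no carries):
  2|0=2, A|6=E, 0|D=D, E|5=F, 6|3=7, 8|1=9, 4|2=6, 1|0=1

0x2EDF7961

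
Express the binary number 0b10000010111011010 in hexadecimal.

0x105DA

Group the bits into nibbles: 0001 0000 0101 1101 1010 → 105DA.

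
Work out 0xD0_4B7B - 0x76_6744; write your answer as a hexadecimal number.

Subtract column by column in base 16:
  B-4 → 7
  7-4 → 3
  B-7 → 4
  4-6 → E (borrow)
  0-6-1 → 9 (borrow)
  D-7-1 → 5

0x59E437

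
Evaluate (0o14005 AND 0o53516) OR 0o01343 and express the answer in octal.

0o11347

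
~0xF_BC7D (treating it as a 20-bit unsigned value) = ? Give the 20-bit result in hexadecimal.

Each hex digit d becomes F−d:
  F→0, B→4, C→3, 7→8, D→2

0x04382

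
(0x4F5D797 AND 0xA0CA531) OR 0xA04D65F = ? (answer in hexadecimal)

0xA04D75F

0x4F5D797 AND 0xA0CA531 = 0x0048511.
Then OR with 0xA04D65F.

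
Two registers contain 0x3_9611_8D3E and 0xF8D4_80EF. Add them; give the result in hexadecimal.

0x48EE60E2D

Add column by column in base 16, right to left:
  E+F = D carry 1
  3+E+1 = 2 carry 1
  D+0+1 = E
  8+8 = 0 carry 1
  1+4+1 = 6
  1+D = E
  6+8 = E
  9+F = 8 carry 1
  3+0+1 = 4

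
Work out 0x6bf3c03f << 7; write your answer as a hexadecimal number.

7 bits is not a whole number of base-16 digits; in binary: 1101011111100111100000000111111 << 7 = 11010111111001111000000001111110000000.

0x35f9e01f80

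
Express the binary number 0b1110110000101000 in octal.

0o166050

Group the bits in threes: 001 110 110 000 101 000 → 166050.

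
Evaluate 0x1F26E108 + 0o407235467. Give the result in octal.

0o4321016077

0x1F26E108 = 0o3711560410 in octal.
Add column by column in base 8, right to left:
  0+7 = 7
  1+6 = 7
  4+4 = 0 carry 1
  0+5+1 = 6
  6+3 = 1 carry 1
  5+2+1 = 0 carry 1
  1+7+1 = 1 carry 1
  1+0+1 = 2
  7+4 = 3 carry 1
  3+0+1 = 4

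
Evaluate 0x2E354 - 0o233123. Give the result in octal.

0x2E354 = 0o561524 in octal.
Subtract column by column in base 8:
  4-3 → 1
  2-2 → 0
  5-1 → 4
  1-3 → 6 (borrow)
  6-3-1 → 2
  5-2 → 3

0o326401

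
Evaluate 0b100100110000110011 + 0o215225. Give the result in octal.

0b100100110000110011 = 0o446063 in octal.
Add column by column in base 8, right to left:
  3+5 = 0 carry 1
  6+2+1 = 1 carry 1
  0+2+1 = 3
  6+5 = 3 carry 1
  4+1+1 = 6
  4+2 = 6

0o663310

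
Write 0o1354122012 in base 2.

0b1011101100001010010000001010

Each octal digit is 3 bits: 1=001 3=011 5=101 4=100 1=001 2=010 2=010 0=000 1=001 2=010.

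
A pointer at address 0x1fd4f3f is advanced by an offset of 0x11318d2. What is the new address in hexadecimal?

0x3106811

Add column by column in base 16, right to left:
  f+2 = 1 carry 1
  3+d+1 = 1 carry 1
  f+8+1 = 8 carry 1
  4+1+1 = 6
  d+3 = 0 carry 1
  f+1+1 = 1 carry 1
  1+1+1 = 3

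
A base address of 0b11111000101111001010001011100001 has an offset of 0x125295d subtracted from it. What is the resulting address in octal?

0o36745674604

0b11111000101111001010001011100001 = 0o37057121341 in octal.
0x125295d = 0o111224535 in octal.
Subtract column by column in base 8:
  1-5 → 4 (borrow)
  4-3-1 → 0
  3-5 → 6 (borrow)
  1-4-1 → 4 (borrow)
  2-2-1 → 7 (borrow)
  1-2-1 → 6 (borrow)
  7-1-1 → 5
  5-1 → 4
  0-1 → 7 (borrow)
  7-0-1 → 6
  3-0 → 3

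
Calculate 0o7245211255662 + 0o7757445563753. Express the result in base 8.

Add column by column in base 8, right to left:
  2+3 = 5
  6+5 = 3 carry 1
  6+7+1 = 6 carry 1
  5+3+1 = 1 carry 1
  5+6+1 = 4 carry 1
  2+5+1 = 0 carry 1
  1+5+1 = 7
  1+4 = 5
  2+4 = 6
  5+7 = 4 carry 1
  4+5+1 = 2 carry 1
  2+7+1 = 2 carry 1
  7+7+1 = 7 carry 1
  final carry 1

0o17224657041635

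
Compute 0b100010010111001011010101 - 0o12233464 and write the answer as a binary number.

0b11000000011101110100001

0o12233464 = 0b1010010011011100110100 in binary.
Subtract column by column in base 2:
  1-0 → 1
  0-0 → 0
  1-1 → 0
  0-0 → 0
  1-1 → 0
  0-1 → 1 (borrow)
  1-0-1 → 0
  1-0 → 1
  0-1 → 1 (borrow)
  1-1-1 → 1 (borrow)
  0-1-1 → 0 (borrow)
  0-0-1 → 1 (borrow)
  1-1-1 → 1 (borrow)
  1-1-1 → 1 (borrow)
  1-0-1 → 0
  0-0 → 0
  1-1 → 0
  0-0 → 0
  0-0 → 0
  1-1 → 0
  0-0 → 0
  0-1 → 1 (borrow)
  0-0-1 → 1 (borrow)
  1-0-1 → 0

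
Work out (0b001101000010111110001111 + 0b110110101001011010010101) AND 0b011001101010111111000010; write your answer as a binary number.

0b1101000011000000000

Add column by column in base 2, right to left:
  1+1 = 0 carry 1
  1+0+1 = 0 carry 1
  1+1+1 = 1 carry 1
  1+0+1 = 0 carry 1
  0+1+1 = 0 carry 1
  0+0+1 = 1
  0+0 = 0
  1+1 = 0 carry 1
  1+0+1 = 0 carry 1
  1+1+1 = 1 carry 1
  1+1+1 = 1 carry 1
  1+0+1 = 0 carry 1
  0+1+1 = 0 carry 1
  1+0+1 = 0 carry 1
  0+0+1 = 1
  0+1 = 1
  0+0 = 0
  0+1 = 1
  1+0 = 1
  0+1 = 1
  1+1 = 0 carry 1
  1+0+1 = 0 carry 1
  0+1+1 = 0 carry 1
  0+1+1 = 0 carry 1
  final carry 1
Sum = 0b1000011101100011000100100; now AND with 0b011001101010111111000010:
  1000011101100011000100100
& 0011001101010111111000010
= 0000001101000011000000000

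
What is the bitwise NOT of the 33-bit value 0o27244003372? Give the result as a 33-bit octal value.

Each oct digit d becomes 7−d:
  2→5, 7→0, 2→5, 4→3, 4→3, 0→7, 0→7, 3→4, 3→4, 7→0, 2→5

0o50533774405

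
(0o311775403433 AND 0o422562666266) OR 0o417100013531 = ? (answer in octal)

0o311775403433 AND 0o422562666266 = 0o000560402022.
Then OR with 0o417100013531.

0o417560413533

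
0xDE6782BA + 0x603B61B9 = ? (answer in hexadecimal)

0x13EA2E473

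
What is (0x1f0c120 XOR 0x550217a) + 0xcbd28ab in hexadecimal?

0x115e0905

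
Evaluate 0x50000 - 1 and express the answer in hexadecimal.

0x4FFFF

The trailing 4 digits are 0, so subtracting 1 borrows through: they become F and the next digit up decrements.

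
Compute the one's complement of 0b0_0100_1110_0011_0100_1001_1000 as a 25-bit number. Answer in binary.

0b1101100011100101101100111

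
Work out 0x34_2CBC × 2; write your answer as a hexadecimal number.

0x685978

Multiply each base-16 digit by 2, carrying:
  C×2 = 24 → write 8 carry 1
  B×2+1 = 23 → write 7 carry 1
  C×2+1 = 25 → write 9 carry 1
  2×2+1 = 5 → write 5
  4×2 = 8 → write 8
  3×2 = 6 → write 6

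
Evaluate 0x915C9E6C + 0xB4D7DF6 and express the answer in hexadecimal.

Add column by column in base 16, right to left:
  C+6 = 2 carry 1
  6+F+1 = 6 carry 1
  E+D+1 = C carry 1
  9+7+1 = 1 carry 1
  C+D+1 = A carry 1
  5+4+1 = A
  1+B = C
  9+0 = 9

0x9CAA1C62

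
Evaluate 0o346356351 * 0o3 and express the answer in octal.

Multiply each base-8 digit by 3, carrying:
  1×3 = 3 → write 3
  5×3 = 15 → write 7 carry 1
  3×3+1 = 10 → write 2 carry 1
  6×3+1 = 19 → write 3 carry 2
  5×3+2 = 17 → write 1 carry 2
  3×3+2 = 11 → write 3 carry 1
  6×3+1 = 19 → write 3 carry 2
  4×3+2 = 14 → write 6 carry 1
  3×3+1 = 10 → write 2 carry 1
  remaining carry: 1

0o1263313273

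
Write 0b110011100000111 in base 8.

0o63407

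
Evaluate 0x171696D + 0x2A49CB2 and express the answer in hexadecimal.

0x416061F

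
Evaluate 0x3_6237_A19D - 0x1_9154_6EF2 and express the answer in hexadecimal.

Subtract column by column in base 16:
  D-2 → B
  9-F → A (borrow)
  1-E-1 → 2 (borrow)
  A-6-1 → 3
  7-4 → 3
  3-5 → E (borrow)
  2-1-1 → 0
  6-9 → D (borrow)
  3-1-1 → 1

0x1D0E332AB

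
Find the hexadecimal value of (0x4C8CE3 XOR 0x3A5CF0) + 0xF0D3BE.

First 0x4C8CE3 XOR 0x3A5CF0 = 0x76D013.
Add column by column in base 16, right to left:
  3+E = 1 carry 1
  1+B+1 = D
  0+3 = 3
  D+D = A carry 1
  6+0+1 = 7
  7+F = 6 carry 1
  final carry 1

0x167A3D1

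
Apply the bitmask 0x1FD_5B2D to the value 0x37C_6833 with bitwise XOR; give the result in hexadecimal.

0x281331E

XOR each hex digit independently (no carries):
  3^1=2, 7^F=8, C^D=1, 6^5=3, 8^B=3, 3^2=1, 3^D=E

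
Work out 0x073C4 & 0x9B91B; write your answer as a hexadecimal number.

0x03100

AND each hex digit independently (no carries):
  0&9=0, 7&B=3, 3&9=1, C&1=0, 4&B=0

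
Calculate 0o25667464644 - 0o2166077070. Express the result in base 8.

0o23501365554

Subtract column by column in base 8:
  4-0 → 4
  4-7 → 5 (borrow)
  6-0-1 → 5
  4-7 → 5 (borrow)
  6-7-1 → 6 (borrow)
  4-0-1 → 3
  7-6 → 1
  6-6 → 0
  6-1 → 5
  5-2 → 3
  2-0 → 2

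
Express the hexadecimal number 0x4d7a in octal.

Expand each hex digit to 4 bits: 4=0100 d=1101 7=0111 a=1010.
Group the bits in threes: 100 110 101 111 010 → 46572.

0o46572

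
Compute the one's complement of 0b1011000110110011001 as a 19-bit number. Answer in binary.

Invert each bit: 1011000110110011001 → 0100111001001100110.

0b0100111001001100110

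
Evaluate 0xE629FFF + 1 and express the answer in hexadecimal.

The trailing 3 digits are F (max in base 16), so adding 1 cascades: they roll to 0 and the next digit up increments.

0xE62A000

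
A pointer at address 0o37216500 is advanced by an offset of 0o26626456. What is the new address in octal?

0o66045156

Add column by column in base 8, right to left:
  0+6 = 6
  0+5 = 5
  5+4 = 1 carry 1
  6+6+1 = 5 carry 1
  1+2+1 = 4
  2+6 = 0 carry 1
  7+6+1 = 6 carry 1
  3+2+1 = 6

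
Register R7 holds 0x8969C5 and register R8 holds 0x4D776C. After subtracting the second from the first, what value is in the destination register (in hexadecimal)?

0x3BF259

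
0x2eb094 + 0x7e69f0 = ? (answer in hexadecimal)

0xad1a84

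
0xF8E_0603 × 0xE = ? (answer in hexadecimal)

Multiply each base-16 digit by 14, carrying:
  3×14 = 42 → write A carry 2
  0×14+2 = 2 → write 2
  6×14 = 84 → write 4 carry 5
  0×14+5 = 5 → write 5
  E×14 = 196 → write 4 carry 12
  8×14+12 = 124 → write C carry 7
  F×14+7 = 217 → write 9 carry 13
  remaining carry: D

0xD9C4542A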